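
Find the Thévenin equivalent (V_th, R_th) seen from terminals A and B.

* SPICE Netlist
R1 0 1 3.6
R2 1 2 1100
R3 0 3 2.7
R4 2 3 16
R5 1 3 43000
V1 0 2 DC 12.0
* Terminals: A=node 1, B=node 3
Step 1 — V_th is the open-circuit voltage V_A - V_B (nothing connected across the terminals).
Nodal analysis, taking node 2 as the 0 V reference.
Source V1 fixes V_0 = 12 V.
KCL at each unknown node (sum of currents leaving = 0; resistances in Ω):
  Node 1: (V_1 - 12)/3.6 + (V_1 - 0)/1100 + (V_1 - V_3)/43000 = 0
  Node 3: (V_3 - 12)/2.7 + (V_3 - 0)/16 + (V_3 - V_1)/43000 = 0
Collecting terms (coefficients in siemens):
  0.2787·V_1 - 0.00002326·V_3 = 3.333
  0.4329·V_3 - 0.00002326·V_1 = 4.444
Determinant D = (0.2787)(0.4329) - (-0.00002326)(-0.00002326) = 0.1207
V_1 = [(3.333)(0.4329) - (-0.00002326)(4.444)]/D = 11.96 V
V_3 = [(0.2787)(4.444) - (3.333)(-0.00002326)]/D = 10.27 V
V_th = V_1 - V_3 = 11.96 - 10.27 = 1.693 V
Step 2 — R_th: zero the source — replace V1 by a short circuit (node 2 merges into node 0) — and find the resistance seen between A (node 1) and B (node 3).
Reduce the network between node 1 (A) and node 3 (B) by series/parallel combination:
  Rp1 = R1 ‖ R2 (parallel, both between nodes 0 and 1) = 1/(1/3.6 + 1/1100) = 3.588 Ω
  Rp2 = R3 ‖ R4 (parallel, both between nodes 0 and 3) = 1/(1/2.7 + 1/16) = 2.31 Ω
  Rs1 = Rp1 + Rp2 (series, joined only at node 0) = 3.588 + 2.31 = 5.898 Ω
  Rp3 = R5 ‖ Rs1 (parallel, both between nodes 1 and 3) = 1/(1/43000 + 1/5.898) = 5.898 Ω
R_th = 5.898 Ω

Final answer: V_th = 1.693 V, R_th = 5.898 Ω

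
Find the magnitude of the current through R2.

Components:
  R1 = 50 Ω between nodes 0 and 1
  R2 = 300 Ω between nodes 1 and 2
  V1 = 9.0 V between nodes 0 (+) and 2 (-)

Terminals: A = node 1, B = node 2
Nodal analysis, taking node 2 as the 0 V reference.
Source V1 fixes V_0 = 9 V.
KCL at each unknown node (sum of currents leaving = 0; resistances in Ω):
  Node 1: (V_1 - 9)/50 + (V_1 - 0)/300 = 0
Collecting terms: 0.02333 × V_1 = 0.18  =>  V_1 = 7.714 V
I_R2 = (V_1 - V_2)/R2 = (7.714 - 0)/300 = 0.02571 A
|I_R2| = 0.02571 A

Final answer: |I_R2| = 0.02571 A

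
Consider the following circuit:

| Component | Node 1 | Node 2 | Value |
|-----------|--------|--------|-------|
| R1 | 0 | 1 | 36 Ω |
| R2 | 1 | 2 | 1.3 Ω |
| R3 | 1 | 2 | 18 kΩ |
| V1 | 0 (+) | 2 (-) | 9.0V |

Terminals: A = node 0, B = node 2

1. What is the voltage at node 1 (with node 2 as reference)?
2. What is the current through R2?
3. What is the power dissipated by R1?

Nodal analysis, taking node 2 as the 0 V reference.
Source V1 fixes V_0 = 9 V.
KCL at each unknown node (sum of currents leaving = 0; resistances in Ω):
  Node 1: (V_1 - 9)/36 + (V_1 - 0)/1.3 + (V_1 - 0)/18000 = 0
Collecting terms: 0.7971 × V_1 = 0.25  =>  V_1 = 0.3137 V
Part 1:
  Read off the nodal solution: V_1 = 0.3137 V
Part 2:
  I_R2 = (V_1 - V_2)/R2 = (0.3137 - 0)/1.3 = 0.2413 A
  Magnitude: I_R2 = 0.2413 A
Part 3:
  I_R1 = (V_0 - V_1)/R1 = (9 - 0.3137)/36 = 0.2413 A
  P_R1 = I_R1² × R1 = (0.2413)² × 36 = 2.096 W

Final answers:
1. V_1 = 0.3137 V
2. I_R2 = 0.2413 A
3. P_R1 = 2.096 W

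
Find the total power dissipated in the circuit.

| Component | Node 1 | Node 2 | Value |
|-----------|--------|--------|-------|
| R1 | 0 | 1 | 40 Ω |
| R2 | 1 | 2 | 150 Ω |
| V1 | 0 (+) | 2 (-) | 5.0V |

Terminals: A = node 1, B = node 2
Nodal analysis, taking node 2 as the 0 V reference.
Source V1 fixes V_0 = 5 V.
KCL at each unknown node (sum of currents leaving = 0; resistances in Ω):
  Node 1: (V_1 - 5)/40 + (V_1 - 0)/150 = 0
Collecting terms: 0.03167 × V_1 = 0.125  =>  V_1 = 3.947 V
Power in each resistor, P = (ΔV)²/R:
  P_R1 = (5 - 3.947)²/40 = 0.0277 W
  P_R2 = (3.947 - 0)²/150 = 0.1039 W
P_total = P_R1 + P_R2 = 0.1316 W

Final answer: 0.1316 W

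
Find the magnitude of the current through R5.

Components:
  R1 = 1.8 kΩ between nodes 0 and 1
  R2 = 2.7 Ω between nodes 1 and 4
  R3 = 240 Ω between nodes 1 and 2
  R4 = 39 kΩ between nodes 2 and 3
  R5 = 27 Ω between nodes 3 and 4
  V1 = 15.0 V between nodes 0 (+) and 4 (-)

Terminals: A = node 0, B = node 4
Nodal analysis, taking node 4 as the 0 V reference.
Source V1 fixes V_0 = 15 V.
KCL at each unknown node (sum of currents leaving = 0; resistances in Ω):
  Node 1: (V_1 - 15)/1800 + (V_1 - 0)/2.7 + (V_1 - V_2)/240 = 0
  Node 2: (V_2 - V_1)/240 + (V_2 - V_3)/39000 = 0
  Node 3: (V_3 - V_2)/39000 + (V_3 - 0)/27 = 0
Collecting terms (coefficients in siemens):
  0.3751·V_1 - 0.004167·V_2 = 0.008333
  0.004192·V_2 - 0.004167·V_1 - 0.00002564·V_3 = 0
  0.03706·V_3 - 0.00002564·V_2 = 0
Solving these 3 simultaneous equations (Gaussian elimination) gives:
  V_1 = 0.02246 V, V_2 = 0.02233 V, V_3 = 0.00001545 V
I_R5 = (V_3 - V_4)/R5 = (0.00001545 - 0)/27 = 0.0000005721 A
|I_R5| = 0.0000005721 A

Final answer: |I_R5| = 5.721e-07 A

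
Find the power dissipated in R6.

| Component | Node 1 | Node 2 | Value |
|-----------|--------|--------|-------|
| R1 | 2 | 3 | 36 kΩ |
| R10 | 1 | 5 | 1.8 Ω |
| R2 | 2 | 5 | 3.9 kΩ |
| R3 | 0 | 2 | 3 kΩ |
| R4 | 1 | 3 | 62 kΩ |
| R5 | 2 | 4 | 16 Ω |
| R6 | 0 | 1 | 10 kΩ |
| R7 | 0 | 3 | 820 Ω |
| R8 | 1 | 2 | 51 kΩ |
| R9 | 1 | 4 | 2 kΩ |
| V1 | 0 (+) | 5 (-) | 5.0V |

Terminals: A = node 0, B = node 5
Nodal analysis, taking node 5 as the 0 V reference.
Source V1 fixes V_0 = 5 V.
KCL at each unknown node (sum of currents leaving = 0; resistances in Ω):
  Node 1: (V_1 - V_3)/62000 + (V_1 - 5)/10000 + (V_1 - V_2)/51000 + (V_1 - V_4)/2000 + (V_1 - 0)/1.8 = 0
  Node 2: (V_2 - V_3)/36000 + (V_2 - 0)/3900 + (V_2 - 5)/3000 + (V_2 - V_4)/16 + (V_2 - V_1)/51000 = 0
  Node 3: (V_3 - V_2)/36000 + (V_3 - V_1)/62000 + (V_3 - 5)/820 = 0
  Node 4: (V_4 - V_2)/16 + (V_4 - V_1)/2000 = 0
Collecting terms (coefficients in siemens):
  0.5562·V_1 - 0.00001961·V_2 - 0.00001613·V_3 - 0.0005·V_4 = 0.0005
  0.06314·V_2 - 0.00001961·V_1 - 0.00002778·V_3 - 0.0625·V_4 = 0.001667
  0.001263·V_3 - 0.00001613·V_1 - 0.00002778·V_2 = 0.006098
  0.063·V_4 - 0.0005·V_1 - 0.0625·V_2 = 0
Solving these 4 simultaneous equations (Gaussian elimination) gives:
  V_1 = 0.002515 V, V_2 = 1.591 V, V_3 = 4.861 V, V_4 = 1.579 V
I_R6 = (V_0 - V_1)/R6 = (5 - 0.002515)/10000 = 0.0004997 A
P_R6 = I_R6² × R6 = (0.0004997)² × 10000 = 0.002497 W

Final answer: 0.002497 W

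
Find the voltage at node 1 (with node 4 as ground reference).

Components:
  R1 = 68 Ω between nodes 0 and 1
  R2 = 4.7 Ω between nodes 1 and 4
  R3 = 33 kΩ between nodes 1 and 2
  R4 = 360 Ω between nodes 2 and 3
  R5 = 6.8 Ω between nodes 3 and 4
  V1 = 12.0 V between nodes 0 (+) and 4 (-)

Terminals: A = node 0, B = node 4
Nodal analysis, taking node 4 as the 0 V reference.
Source V1 fixes V_0 = 12 V.
KCL at each unknown node (sum of currents leaving = 0; resistances in Ω):
  Node 1: (V_1 - 12)/68 + (V_1 - 0)/4.7 + (V_1 - V_2)/33000 = 0
  Node 2: (V_2 - V_1)/33000 + (V_2 - V_3)/360 = 0
  Node 3: (V_3 - V_2)/360 + (V_3 - 0)/6.8 = 0
Collecting terms (coefficients in siemens):
  0.2275·V_1 - 0.0000303·V_2 = 0.1765
  0.002808·V_2 - 0.0000303·V_1 - 0.002778·V_3 = 0
  0.1498·V_3 - 0.002778·V_2 = 0
Solving these 3 simultaneous equations (Gaussian elimination) gives:
  V_1 = 0.7757 V, V_2 = 0.008527 V, V_3 = 0.0001581 V
The requested potential is V_1 = 0.7757 V.

Final answer: V_1 = 0.7757 V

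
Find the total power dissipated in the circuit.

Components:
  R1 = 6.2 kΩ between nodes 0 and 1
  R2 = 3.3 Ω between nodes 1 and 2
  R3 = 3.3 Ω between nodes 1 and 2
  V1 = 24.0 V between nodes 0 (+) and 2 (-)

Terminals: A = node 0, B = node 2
Nodal analysis, taking node 2 as the 0 V reference.
Source V1 fixes V_0 = 24 V.
KCL at each unknown node (sum of currents leaving = 0; resistances in Ω):
  Node 1: (V_1 - 24)/6200 + (V_1 - 0)/3.3 + (V_1 - 0)/3.3 = 0
Collecting terms: 0.6062 × V_1 = 0.003871  =>  V_1 = 0.006385 V
Power in each resistor, P = (ΔV)²/R:
  P_R1 = (24 - 0.006385)²/6200 = 0.09285 W
  P_R2 = (0.006385 - 0)²/3.3 = 0.00001236 W
  P_R3 = (0.006385 - 0)²/3.3 = 0.00001236 W
P_total = P_R1 + P_R2 + P_R3 = 0.09288 W

Final answer: 0.09288 W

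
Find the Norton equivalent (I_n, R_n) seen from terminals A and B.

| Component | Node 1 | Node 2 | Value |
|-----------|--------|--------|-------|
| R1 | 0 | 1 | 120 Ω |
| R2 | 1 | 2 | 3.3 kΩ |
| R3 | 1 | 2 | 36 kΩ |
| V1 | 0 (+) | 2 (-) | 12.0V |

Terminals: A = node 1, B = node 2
Find the Thévenin equivalent first; then I_n = V_th/R_th and R_n = R_th.
Step 1 — V_th is the open-circuit voltage V_A - V_B (nothing connected across the terminals).
Nodal analysis, taking node 2 as the 0 V reference.
Source V1 fixes V_0 = 12 V.
KCL at each unknown node (sum of currents leaving = 0; resistances in Ω):
  Node 1: (V_1 - 12)/120 + (V_1 - 0)/3300 + (V_1 - 0)/36000 = 0
Collecting terms: 0.008664 × V_1 = 0.1  =>  V_1 = 11.54 V
V_th = V_1 - V_2 = 11.54 - 0 = 11.54 V
Step 2 — R_th: zero the source — replace V1 by a short circuit (node 2 merges into node 0) — and find the resistance seen between A (node 1) and B (node 0).
Reduce the network between node 1 (A) and node 0 (B) by series/parallel combination:
  Rp1 = R1 ‖ R2 ‖ R3 (parallel, all between nodes 0 and 1) = 1/(1/120 + 1/3300 + 1/36000) = 115.4 Ω
R_th = 115.4 Ω
I_n = V_th/R_th = 11.54/115.4 = 0.1 A, and R_n = R_th = 115.4 Ω

Final answer: I_n = 0.1 A, R_n = 115.4 Ω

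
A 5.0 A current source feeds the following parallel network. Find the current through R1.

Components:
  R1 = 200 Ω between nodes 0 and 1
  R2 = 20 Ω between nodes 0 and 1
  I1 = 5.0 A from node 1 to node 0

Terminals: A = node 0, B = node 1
All resistors sit directly between nodes 0 and 1, so they are in parallel and share one voltage V; the full source current 5 A splits among them.
1/R_par = 1/200 + 1/20 = 0.055 S  =>  R_par = 18.18 Ω
V = I × R_par = 5 × 18.18 = 90.91 V
I_R1 = V/R1 = 90.91/200 = 0.4545 A

Final answer: 0.4545 A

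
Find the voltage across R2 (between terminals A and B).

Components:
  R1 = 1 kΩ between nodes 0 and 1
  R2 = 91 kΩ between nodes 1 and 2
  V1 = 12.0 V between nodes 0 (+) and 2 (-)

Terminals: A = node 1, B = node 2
R1 and R2 are in series across V1 (node 0 → node 1 → node 2), and the output A–B is taken across R2, so this is a voltage divider.
Series current: I = V1/(R1 + R2) = 12/(1000 + 91000) = 12/92000 = 0.0001304 A
V_R2 = I × R2 = V1 × R2/(R1 + R2) = 12 × 91000/92000 = 11.87 V

Final answer: 11.87 V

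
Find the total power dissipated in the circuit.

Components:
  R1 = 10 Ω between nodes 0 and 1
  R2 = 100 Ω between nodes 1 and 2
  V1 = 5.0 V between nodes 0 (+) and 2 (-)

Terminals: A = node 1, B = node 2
Nodal analysis, taking node 2 as the 0 V reference.
Source V1 fixes V_0 = 5 V.
KCL at each unknown node (sum of currents leaving = 0; resistances in Ω):
  Node 1: (V_1 - 5)/10 + (V_1 - 0)/100 = 0
Collecting terms: 0.11 × V_1 = 0.5  =>  V_1 = 4.545 V
Power in each resistor, P = (ΔV)²/R:
  P_R1 = (5 - 4.545)²/10 = 0.02066 W
  P_R2 = (4.545 - 0)²/100 = 0.2066 W
P_total = P_R1 + P_R2 = 0.2273 W

Final answer: 0.2273 W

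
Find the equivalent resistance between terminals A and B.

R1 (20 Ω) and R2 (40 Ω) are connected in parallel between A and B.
Reduce the network between node 0 (A) and node 1 (B) by series/parallel combination:
  Rp1 = R1 ‖ R2 (parallel, both between nodes 0 and 1) = 1/(1/20 + 1/40) = 13.33 Ω
R_eq = 13.33 Ω

Final answer: 13.33 Ω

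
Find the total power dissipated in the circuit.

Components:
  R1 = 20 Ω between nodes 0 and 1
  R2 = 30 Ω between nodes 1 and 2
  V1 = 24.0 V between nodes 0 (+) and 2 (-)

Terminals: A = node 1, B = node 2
Nodal analysis, taking node 2 as the 0 V reference.
Source V1 fixes V_0 = 24 V.
KCL at each unknown node (sum of currents leaving = 0; resistances in Ω):
  Node 1: (V_1 - 24)/20 + (V_1 - 0)/30 = 0
Collecting terms: 0.08333 × V_1 = 1.2  =>  V_1 = 14.4 V
Power in each resistor, P = (ΔV)²/R:
  P_R1 = (24 - 14.4)²/20 = 4.608 W
  P_R2 = (14.4 - 0)²/30 = 6.912 W
P_total = P_R1 + P_R2 = 11.52 W

Final answer: 11.52 W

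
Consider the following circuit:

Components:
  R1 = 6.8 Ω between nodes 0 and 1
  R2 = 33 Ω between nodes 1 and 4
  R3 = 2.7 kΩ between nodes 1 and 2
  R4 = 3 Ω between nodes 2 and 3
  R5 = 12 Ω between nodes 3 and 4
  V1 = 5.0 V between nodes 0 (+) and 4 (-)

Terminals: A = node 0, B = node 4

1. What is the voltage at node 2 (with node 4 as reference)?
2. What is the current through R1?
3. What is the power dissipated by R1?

Nodal analysis, taking node 4 as the 0 V reference.
Source V1 fixes V_0 = 5 V.
KCL at each unknown node (sum of currents leaving = 0; resistances in Ω):
  Node 1: (V_1 - 5)/6.8 + (V_1 - 0)/33 + (V_1 - V_2)/2700 = 0
  Node 2: (V_2 - V_1)/2700 + (V_2 - V_3)/3 = 0
  Node 3: (V_3 - V_2)/3 + (V_3 - 0)/12 = 0
Collecting terms (coefficients in siemens):
  0.1777·V_1 - 0.0003704·V_2 = 0.7353
  0.3337·V_2 - 0.0003704·V_1 - 0.3333·V_3 = 0
  0.4167·V_3 - 0.3333·V_2 = 0
Solving these 3 simultaneous equations (Gaussian elimination) gives:
  V_1 = 4.137 V, V_2 = 0.02286 V, V_3 = 0.01829 V
Part 1:
  Read off the nodal solution: V_2 = 0.02286 V
Part 2:
  I_R1 = (V_0 - V_1)/R1 = (5 - 4.137)/6.8 = 0.1269 A
  Magnitude: I_R1 = 0.1269 A
Part 3:
  I_R1 = (V_0 - V_1)/R1 = (5 - 4.137)/6.8 = 0.1269 A
  P_R1 = I_R1² × R1 = (0.1269)² × 6.8 = 0.1095 W

Final answers:
1. V_2 = 0.02286 V
2. I_R1 = 0.1269 A
3. P_R1 = 0.1095 W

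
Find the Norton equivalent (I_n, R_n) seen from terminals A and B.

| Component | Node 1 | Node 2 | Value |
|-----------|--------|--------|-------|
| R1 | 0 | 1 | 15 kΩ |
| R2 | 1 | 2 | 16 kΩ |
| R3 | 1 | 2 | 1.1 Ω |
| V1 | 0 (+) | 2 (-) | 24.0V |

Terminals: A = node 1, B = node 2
Find the Thévenin equivalent first; then I_n = V_th/R_th and R_n = R_th.
Step 1 — V_th is the open-circuit voltage V_A - V_B (nothing connected across the terminals).
Nodal analysis, taking node 2 as the 0 V reference.
Source V1 fixes V_0 = 24 V.
KCL at each unknown node (sum of currents leaving = 0; resistances in Ω):
  Node 1: (V_1 - 24)/15000 + (V_1 - 0)/16000 + (V_1 - 0)/1.1 = 0
Collecting terms: 0.9092 × V_1 = 0.0016  =>  V_1 = 0.00176 V
V_th = V_1 - V_2 = 0.00176 - 0 = 0.00176 V
Step 2 — R_th: zero the source — replace V1 by a short circuit (node 2 merges into node 0) — and find the resistance seen between A (node 1) and B (node 0).
Reduce the network between node 1 (A) and node 0 (B) by series/parallel combination:
  Rp1 = R1 ‖ R2 ‖ R3 (parallel, all between nodes 0 and 1) = 1/(1/15000 + 1/16000 + 1/1.1) = 1.1 Ω
R_th = 1.1 Ω
I_n = V_th/R_th = 0.00176/1.1 = 0.0016 A, and R_n = R_th = 1.1 Ω

Final answer: I_n = 0.0016 A, R_n = 1.1 Ω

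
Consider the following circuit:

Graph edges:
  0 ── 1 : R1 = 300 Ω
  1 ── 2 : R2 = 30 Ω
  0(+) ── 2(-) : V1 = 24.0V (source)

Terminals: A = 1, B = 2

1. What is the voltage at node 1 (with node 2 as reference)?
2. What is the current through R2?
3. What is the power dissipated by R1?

Nodal analysis, taking node 2 as the 0 V reference.
Source V1 fixes V_0 = 24 V.
KCL at each unknown node (sum of currents leaving = 0; resistances in Ω):
  Node 1: (V_1 - 24)/300 + (V_1 - 0)/30 = 0
Collecting terms: 0.03667 × V_1 = 0.08  =>  V_1 = 2.182 V
Part 1:
  Read off the nodal solution: V_1 = 2.182 V
Part 2:
  I_R2 = (V_1 - V_2)/R2 = (2.182 - 0)/30 = 0.07273 A
  Magnitude: I_R2 = 0.07273 A
Part 3:
  I_R1 = (V_0 - V_1)/R1 = (24 - 2.182)/300 = 0.07273 A
  P_R1 = I_R1² × R1 = (0.07273)² × 300 = 1.587 W

Final answers:
1. V_1 = 2.182 V
2. I_R2 = 0.07273 A
3. P_R1 = 1.587 W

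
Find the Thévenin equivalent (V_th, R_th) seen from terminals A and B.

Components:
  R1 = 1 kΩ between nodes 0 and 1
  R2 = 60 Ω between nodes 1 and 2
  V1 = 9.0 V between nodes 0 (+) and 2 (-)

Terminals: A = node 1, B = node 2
Step 1 — V_th is the open-circuit voltage V_A - V_B (nothing connected across the terminals).
Nodal analysis, taking node 2 as the 0 V reference.
Source V1 fixes V_0 = 9 V.
KCL at each unknown node (sum of currents leaving = 0; resistances in Ω):
  Node 1: (V_1 - 9)/1000 + (V_1 - 0)/60 = 0
Collecting terms: 0.01767 × V_1 = 0.009  =>  V_1 = 0.5094 V
V_th = V_1 - V_2 = 0.5094 - 0 = 0.5094 V
Step 2 — R_th: zero the source — replace V1 by a short circuit (node 2 merges into node 0) — and find the resistance seen between A (node 1) and B (node 0).
Reduce the network between node 1 (A) and node 0 (B) by series/parallel combination:
  Rp1 = R1 ‖ R2 (parallel, both between nodes 0 and 1) = 1/(1/1000 + 1/60) = 56.6 Ω
R_th = 56.6 Ω

Final answer: V_th = 0.5094 V, R_th = 56.6 Ω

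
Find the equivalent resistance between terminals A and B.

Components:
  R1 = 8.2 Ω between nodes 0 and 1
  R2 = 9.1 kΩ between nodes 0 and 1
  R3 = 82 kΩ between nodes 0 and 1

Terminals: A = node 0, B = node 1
Reduce the network between node 0 (A) and node 1 (B) by series/parallel combination:
  Rp1 = R1 ‖ R2 ‖ R3 (parallel, all between nodes 0 and 1) = 1/(1/8.2 + 1/9100 + 1/82000) = 8.192 Ω
R_eq = 8.192 Ω

Final answer: 8.192 Ω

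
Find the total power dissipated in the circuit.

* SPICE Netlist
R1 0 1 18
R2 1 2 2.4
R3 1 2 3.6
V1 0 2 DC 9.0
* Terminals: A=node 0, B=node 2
Nodal analysis, taking node 2 as the 0 V reference.
Source V1 fixes V_0 = 9 V.
KCL at each unknown node (sum of currents leaving = 0; resistances in Ω):
  Node 1: (V_1 - 9)/18 + (V_1 - 0)/2.4 + (V_1 - 0)/3.6 = 0
Collecting terms: 0.75 × V_1 = 0.5  =>  V_1 = 0.6667 V
Power in each resistor, P = (ΔV)²/R:
  P_R1 = (9 - 0.6667)²/18 = 3.858 W
  P_R2 = (0.6667 - 0)²/2.4 = 0.1852 W
  P_R3 = (0.6667 - 0)²/3.6 = 0.1235 W
P_total = P_R1 + P_R2 + P_R3 = 4.167 W

Final answer: 4.167 W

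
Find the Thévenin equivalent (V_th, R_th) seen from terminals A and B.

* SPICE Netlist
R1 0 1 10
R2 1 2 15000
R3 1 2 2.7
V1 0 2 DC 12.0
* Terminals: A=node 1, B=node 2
Step 1 — V_th is the open-circuit voltage V_A - V_B (nothing connected across the terminals).
Nodal analysis, taking node 2 as the 0 V reference.
Source V1 fixes V_0 = 12 V.
KCL at each unknown node (sum of currents leaving = 0; resistances in Ω):
  Node 1: (V_1 - 12)/10 + (V_1 - 0)/15000 + (V_1 - 0)/2.7 = 0
Collecting terms: 0.4704 × V_1 = 1.2  =>  V_1 = 2.551 V
V_th = V_1 - V_2 = 2.551 - 0 = 2.551 V
Step 2 — R_th: zero the source — replace V1 by a short circuit (node 2 merges into node 0) — and find the resistance seen between A (node 1) and B (node 0).
Reduce the network between node 1 (A) and node 0 (B) by series/parallel combination:
  Rp1 = R1 ‖ R2 ‖ R3 (parallel, all between nodes 0 and 1) = 1/(1/10 + 1/15000 + 1/2.7) = 2.126 Ω
R_th = 2.126 Ω

Final answer: V_th = 2.551 V, R_th = 2.126 Ω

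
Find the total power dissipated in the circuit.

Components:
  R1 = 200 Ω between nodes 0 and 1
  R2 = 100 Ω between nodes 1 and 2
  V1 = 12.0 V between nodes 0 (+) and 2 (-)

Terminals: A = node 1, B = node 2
Nodal analysis, taking node 2 as the 0 V reference.
Source V1 fixes V_0 = 12 V.
KCL at each unknown node (sum of currents leaving = 0; resistances in Ω):
  Node 1: (V_1 - 12)/200 + (V_1 - 0)/100 = 0
Collecting terms: 0.015 × V_1 = 0.06  =>  V_1 = 4 V
Power in each resistor, P = (ΔV)²/R:
  P_R1 = (12 - 4)²/200 = 0.32 W
  P_R2 = (4 - 0)²/100 = 0.16 W
P_total = P_R1 + P_R2 = 0.48 W

Final answer: 0.48 W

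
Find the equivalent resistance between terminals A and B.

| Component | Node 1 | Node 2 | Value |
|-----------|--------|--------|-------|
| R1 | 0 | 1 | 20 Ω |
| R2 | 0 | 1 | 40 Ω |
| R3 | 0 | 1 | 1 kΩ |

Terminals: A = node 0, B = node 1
Reduce the network between node 0 (A) and node 1 (B) by series/parallel combination:
  Rp1 = R1 ‖ R2 ‖ R3 (parallel, all between nodes 0 and 1) = 1/(1/20 + 1/40 + 1/1000) = 13.16 Ω
R_eq = 13.16 Ω

Final answer: 13.16 Ω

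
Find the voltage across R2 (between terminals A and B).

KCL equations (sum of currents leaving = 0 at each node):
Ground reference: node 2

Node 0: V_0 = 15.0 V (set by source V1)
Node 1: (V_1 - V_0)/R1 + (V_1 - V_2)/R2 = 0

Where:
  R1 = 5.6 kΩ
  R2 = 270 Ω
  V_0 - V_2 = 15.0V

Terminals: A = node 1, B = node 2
R1 and R2 are in series across V1 (node 0 → node 1 → node 2), and the output A–B is taken across R2, so this is a voltage divider.
Series current: I = V1/(R1 + R2) = 15/(5600 + 270) = 15/5870 = 0.002555 A
V_R2 = I × R2 = V1 × R2/(R1 + R2) = 15 × 270/5870 = 0.6899 V

Final answer: 0.6899 V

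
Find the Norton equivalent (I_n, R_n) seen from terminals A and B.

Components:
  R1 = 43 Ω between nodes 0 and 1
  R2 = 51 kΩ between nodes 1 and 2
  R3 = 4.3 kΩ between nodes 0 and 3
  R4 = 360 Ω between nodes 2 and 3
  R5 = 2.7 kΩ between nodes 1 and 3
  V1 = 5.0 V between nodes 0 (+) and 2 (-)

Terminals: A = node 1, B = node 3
Find the Thévenin equivalent first; then I_n = V_th/R_th and R_n = R_th.
Step 1 — V_th is the open-circuit voltage V_A - V_B (nothing connected across the terminals).
Nodal analysis, taking node 2 as the 0 V reference.
Source V1 fixes V_0 = 5 V.
KCL at each unknown node (sum of currents leaving = 0; resistances in Ω):
  Node 1: (V_1 - 5)/43 + (V_1 - 0)/51000 + (V_1 - V_3)/2700 = 0
  Node 3: (V_3 - 5)/4300 + (V_3 - 0)/360 + (V_3 - V_1)/2700 = 0
Collecting terms (coefficients in siemens):
  0.02365·V_1 - 0.0003704·V_3 = 0.1163
  0.003381·V_3 - 0.0003704·V_1 = 0.001163
Determinant D = (0.02365)(0.003381) - (-0.0003704)(-0.0003704) = 0.0000798
V_1 = [(0.1163)(0.003381) - (-0.0003704)(0.001163)]/D = 4.931 V
V_3 = [(0.02365)(0.001163) - (0.1163)(-0.0003704)]/D = 0.8842 V
V_th = V_1 - V_3 = 4.931 - 0.8842 = 4.047 V
Step 2 — R_th: zero the source — replace V1 by a short circuit (node 2 merges into node 0) — and find the resistance seen between A (node 1) and B (node 3).
Reduce the network between node 1 (A) and node 3 (B) by series/parallel combination:
  Rp1 = R1 ‖ R2 (parallel, both between nodes 0 and 1) = 1/(1/43 + 1/51000) = 42.96 Ω
  Rp2 = R3 ‖ R4 (parallel, both between nodes 0 and 3) = 1/(1/4300 + 1/360) = 332.2 Ω
  Rs1 = Rp1 + Rp2 (series, joined only at node 0) = 42.96 + 332.2 = 375.2 Ω
  Rp3 = R5 ‖ Rs1 (parallel, both between nodes 1 and 3) = 1/(1/2700 + 1/375.2) = 329.4 Ω
R_th = 329.4 Ω
I_n = V_th/R_th = 4.047/329.4 = 0.01229 A, and R_n = R_th = 329.4 Ω

Final answer: I_n = 0.01229 A, R_n = 329.4 Ω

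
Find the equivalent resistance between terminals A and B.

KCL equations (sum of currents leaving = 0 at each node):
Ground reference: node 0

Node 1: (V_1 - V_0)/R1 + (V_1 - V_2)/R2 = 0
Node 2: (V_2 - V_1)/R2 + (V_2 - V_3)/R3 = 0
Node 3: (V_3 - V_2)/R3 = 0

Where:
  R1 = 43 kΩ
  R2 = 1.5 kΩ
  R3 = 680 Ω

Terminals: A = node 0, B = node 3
Reduce the network between node 0 (A) and node 3 (B) by series/parallel combination:
  Rs1 = R1 + R2 (series, joined only at node 1) = 43000 + 1500 = 44500 Ω
  Rs2 = R3 + Rs1 (series, joined only at node 2) = 680 + 44500 = 45180 Ω
R_eq = 45.18 kΩ

Final answer: 45.18 kΩ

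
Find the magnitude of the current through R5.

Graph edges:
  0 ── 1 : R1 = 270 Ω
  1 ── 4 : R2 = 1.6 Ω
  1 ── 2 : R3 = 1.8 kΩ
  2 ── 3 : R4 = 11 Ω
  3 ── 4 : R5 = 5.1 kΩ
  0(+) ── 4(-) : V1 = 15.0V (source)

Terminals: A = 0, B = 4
Nodal analysis, taking node 4 as the 0 V reference.
Source V1 fixes V_0 = 15 V.
KCL at each unknown node (sum of currents leaving = 0; resistances in Ω):
  Node 1: (V_1 - 15)/270 + (V_1 - 0)/1.6 + (V_1 - V_2)/1800 = 0
  Node 2: (V_2 - V_1)/1800 + (V_2 - V_3)/11 = 0
  Node 3: (V_3 - V_2)/11 + (V_3 - 0)/5100 = 0
Collecting terms (coefficients in siemens):
  0.6293·V_1 - 0.0005556·V_2 = 0.05556
  0.09146·V_2 - 0.0005556·V_1 - 0.09091·V_3 = 0
  0.09111·V_3 - 0.09091·V_2 = 0
Solving these 3 simultaneous equations (Gaussian elimination) gives:
  V_1 = 0.08834 V, V_2 = 0.06534 V, V_3 = 0.06519 V
I_R5 = (V_3 - V_4)/R5 = (0.06519 - 0)/5100 = 0.00001278 A
|I_R5| = 0.00001278 A

Final answer: |I_R5| = 1.278e-05 A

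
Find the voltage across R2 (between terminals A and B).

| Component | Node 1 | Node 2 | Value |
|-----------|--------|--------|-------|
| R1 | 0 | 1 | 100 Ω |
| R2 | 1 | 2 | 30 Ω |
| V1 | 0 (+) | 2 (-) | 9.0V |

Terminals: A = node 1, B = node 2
R1 and R2 are in series across V1 (node 0 → node 1 → node 2), and the output A–B is taken across R2, so this is a voltage divider.
Series current: I = V1/(R1 + R2) = 9/(100 + 30) = 9/130 = 0.06923 A
V_R2 = I × R2 = V1 × R2/(R1 + R2) = 9 × 30/130 = 2.077 V

Final answer: 2.077 V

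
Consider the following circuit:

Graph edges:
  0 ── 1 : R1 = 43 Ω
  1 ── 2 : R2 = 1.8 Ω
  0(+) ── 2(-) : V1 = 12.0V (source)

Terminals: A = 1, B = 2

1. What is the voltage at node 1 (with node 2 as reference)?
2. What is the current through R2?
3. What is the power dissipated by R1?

Nodal analysis, taking node 2 as the 0 V reference.
Source V1 fixes V_0 = 12 V.
KCL at each unknown node (sum of currents leaving = 0; resistances in Ω):
  Node 1: (V_1 - 12)/43 + (V_1 - 0)/1.8 = 0
Collecting terms: 0.5788 × V_1 = 0.2791  =>  V_1 = 0.4821 V
Part 1:
  Read off the nodal solution: V_1 = 0.4821 V
Part 2:
  I_R2 = (V_1 - V_2)/R2 = (0.4821 - 0)/1.8 = 0.2679 A
  Magnitude: I_R2 = 0.2679 A
Part 3:
  I_R1 = (V_0 - V_1)/R1 = (12 - 0.4821)/43 = 0.2679 A
  P_R1 = I_R1² × R1 = (0.2679)² × 43 = 3.085 W

Final answers:
1. V_1 = 0.4821 V
2. I_R2 = 0.2679 A
3. P_R1 = 3.085 W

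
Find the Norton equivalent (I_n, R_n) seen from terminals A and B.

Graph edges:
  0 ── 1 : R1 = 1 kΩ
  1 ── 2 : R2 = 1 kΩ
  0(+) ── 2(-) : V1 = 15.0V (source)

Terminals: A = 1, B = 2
Find the Thévenin equivalent first; then I_n = V_th/R_th and R_n = R_th.
Step 1 — V_th is the open-circuit voltage V_A - V_B (nothing connected across the terminals).
Nodal analysis, taking node 2 as the 0 V reference.
Source V1 fixes V_0 = 15 V.
KCL at each unknown node (sum of currents leaving = 0; resistances in Ω):
  Node 1: (V_1 - 15)/1000 + (V_1 - 0)/1000 = 0
Collecting terms: 0.002 × V_1 = 0.015  =>  V_1 = 7.5 V
V_th = V_1 - V_2 = 7.5 - 0 = 7.5 V
Step 2 — R_th: zero the source — replace V1 by a short circuit (node 2 merges into node 0) — and find the resistance seen between A (node 1) and B (node 0).
Reduce the network between node 1 (A) and node 0 (B) by series/parallel combination:
  Rp1 = R1 ‖ R2 (parallel, both between nodes 0 and 1) = 1/(1/1000 + 1/1000) = 500 Ω
R_th = 500 Ω
I_n = V_th/R_th = 7.5/500 = 0.015 A, and R_n = R_th = 500 Ω

Final answer: I_n = 0.015 A, R_n = 500 Ω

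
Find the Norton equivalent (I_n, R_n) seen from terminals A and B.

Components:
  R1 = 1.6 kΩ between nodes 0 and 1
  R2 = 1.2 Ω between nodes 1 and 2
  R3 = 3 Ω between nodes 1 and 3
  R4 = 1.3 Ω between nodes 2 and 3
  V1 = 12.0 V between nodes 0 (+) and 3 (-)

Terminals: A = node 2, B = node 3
Find the Thévenin equivalent first; then I_n = V_th/R_th and R_n = R_th.
Step 1 — V_th is the open-circuit voltage V_A - V_B (nothing connected across the terminals).
Nodal analysis, taking node 3 as the 0 V reference.
Source V1 fixes V_0 = 12 V.
KCL at each unknown node (sum of currents leaving = 0; resistances in Ω):
  Node 1: (V_1 - 12)/1600 + (V_1 - V_2)/1.2 + (V_1 - 0)/3 = 0
  Node 2: (V_2 - V_1)/1.2 + (V_2 - 0)/1.3 = 0
Collecting terms (coefficients in siemens):
  1.167·V_1 - 0.8333·V_2 = 0.0075
  1.603·V_2 - 0.8333·V_1 = 0
Determinant D = (1.167)(1.603) - (-0.8333)(-0.8333) = 1.176
V_1 = [(0.0075)(1.603) - (-0.8333)(0)]/D = 0.01022 V
V_2 = [(1.167)(0) - (0.0075)(-0.8333)]/D = 0.005314 V
V_th = V_2 - V_3 = 0.005314 - 0 = 0.005314 V
Step 2 — R_th: zero the source — replace V1 by a short circuit (node 3 merges into node 0) — and find the resistance seen between A (node 2) and B (node 0).
Reduce the network between node 2 (A) and node 0 (B) by series/parallel combination:
  Rp1 = R1 ‖ R3 (parallel, both between nodes 0 and 1) = 1/(1/1600 + 1/3) = 2.994 Ω
  Rs1 = R2 + Rp1 (series, joined only at node 1) = 1.2 + 2.994 = 4.194 Ω
  Rp2 = R4 ‖ Rs1 (parallel, both between nodes 0 and 2) = 1/(1/1.3 + 1/4.194) = 0.9924 Ω
R_th = 0.9924 Ω
I_n = V_th/R_th = 0.005314/0.9924 = 0.005354 A, and R_n = R_th = 0.9924 Ω

Final answer: I_n = 0.005354 A, R_n = 0.9924 Ω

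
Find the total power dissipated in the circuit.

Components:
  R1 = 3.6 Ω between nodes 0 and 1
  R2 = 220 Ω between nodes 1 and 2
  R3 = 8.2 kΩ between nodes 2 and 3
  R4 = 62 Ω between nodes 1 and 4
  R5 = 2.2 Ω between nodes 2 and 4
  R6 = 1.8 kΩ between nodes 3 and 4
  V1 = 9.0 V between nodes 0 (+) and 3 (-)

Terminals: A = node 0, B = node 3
Nodal analysis, taking node 3 as the 0 V reference.
Source V1 fixes V_0 = 9 V.
KCL at each unknown node (sum of currents leaving = 0; resistances in Ω):
  Node 1: (V_1 - 9)/3.6 + (V_1 - V_2)/220 + (V_1 - V_4)/62 = 0
  Node 2: (V_2 - V_1)/220 + (V_2 - 0)/8200 + (V_2 - V_4)/2.2 = 0
  Node 4: (V_4 - V_1)/62 + (V_4 - V_2)/2.2 + (V_4 - 0)/1800 = 0
Collecting terms (coefficients in siemens):
  0.2985·V_1 - 0.004545·V_2 - 0.01613·V_4 = 2.5
  0.4592·V_2 - 0.004545·V_1 - 0.4545·V_4 = 0
  0.4712·V_4 - 0.01613·V_1 - 0.4545·V_2 = 0
Solving these 3 simultaneous equations (Gaussian elimination) gives:
  V_1 = 8.979 V, V_2 = 8.694 V, V_4 = 8.694 V
Power in each resistor, P = (ΔV)²/R:
  P_R1 = (9 - 8.979)²/3.6 = 0.0001249 W
  P_R2 = (8.979 - 8.694)²/220 = 0.0003679 W
  P_R3 = (8.694 - 0)²/8200 = 0.009218 W
  P_R4 = (8.979 - 8.694)²/62 = 0.00131 W
  P_R5 = (8.694 - 8.694)²/2.2 = 0.0000001193 W
  P_R6 = (0 - 8.694)²/1800 = 0.04199 W
P_total = P_R1 + P_R2 + P_R3 + P_R4 + P_R5 + P_R6 = 0.05301 W

Final answer: 0.05301 W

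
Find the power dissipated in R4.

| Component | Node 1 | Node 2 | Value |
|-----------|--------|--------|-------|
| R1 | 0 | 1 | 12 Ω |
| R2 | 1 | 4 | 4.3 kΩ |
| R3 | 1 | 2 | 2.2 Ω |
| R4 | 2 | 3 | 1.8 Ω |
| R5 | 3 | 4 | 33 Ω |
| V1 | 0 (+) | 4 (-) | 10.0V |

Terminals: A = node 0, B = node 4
Nodal analysis, taking node 4 as the 0 V reference.
Source V1 fixes V_0 = 10 V.
KCL at each unknown node (sum of currents leaving = 0; resistances in Ω):
  Node 1: (V_1 - 10)/12 + (V_1 - 0)/4300 + (V_1 - V_2)/2.2 = 0
  Node 2: (V_2 - V_1)/2.2 + (V_2 - V_3)/1.8 = 0
  Node 3: (V_3 - V_2)/1.8 + (V_3 - 0)/33 = 0
Collecting terms (coefficients in siemens):
  0.5381·V_1 - 0.4545·V_2 = 0.8333
  1.01·V_2 - 0.4545·V_1 - 0.5556·V_3 = 0
  0.5859·V_3 - 0.5556·V_2 = 0
Solving these 3 simultaneous equations (Gaussian elimination) gives:
  V_1 = 7.535 V, V_2 = 7.087 V, V_3 = 6.721 V
I_R4 = (V_2 - V_3)/R4 = (7.087 - 6.721)/1.8 = 0.2037 A
P_R4 = I_R4² × R4 = (0.2037)² × 1.8 = 0.07465 W

Final answer: 0.07465 W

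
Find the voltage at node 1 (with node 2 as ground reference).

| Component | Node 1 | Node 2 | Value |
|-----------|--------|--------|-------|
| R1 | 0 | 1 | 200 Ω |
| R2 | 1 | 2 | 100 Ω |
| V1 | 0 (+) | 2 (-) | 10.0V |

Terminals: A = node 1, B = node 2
Nodal analysis, taking node 2 as the 0 V reference.
Source V1 fixes V_0 = 10 V.
KCL at each unknown node (sum of currents leaving = 0; resistances in Ω):
  Node 1: (V_1 - 10)/200 + (V_1 - 0)/100 = 0
Collecting terms: 0.015 × V_1 = 0.05  =>  V_1 = 3.333 V
The requested potential is V_1 = 3.333 V.

Final answer: V_1 = 3.333 V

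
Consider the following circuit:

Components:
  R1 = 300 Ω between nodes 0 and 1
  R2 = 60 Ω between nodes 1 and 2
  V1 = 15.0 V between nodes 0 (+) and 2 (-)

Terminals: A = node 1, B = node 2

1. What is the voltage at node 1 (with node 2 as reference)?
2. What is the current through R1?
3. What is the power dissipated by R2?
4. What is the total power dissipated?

Nodal analysis, taking node 2 as the 0 V reference.
Source V1 fixes V_0 = 15 V.
KCL at each unknown node (sum of currents leaving = 0; resistances in Ω):
  Node 1: (V_1 - 15)/300 + (V_1 - 0)/60 = 0
Collecting terms: 0.02 × V_1 = 0.05  =>  V_1 = 2.5 V
Part 1:
  Read off the nodal solution: V_1 = 2.5 V
Part 2:
  I_R1 = (V_0 - V_1)/R1 = (15 - 2.5)/300 = 0.04167 A
  Magnitude: I_R1 = 0.04167 A
Part 3:
  I_R2 = (V_1 - V_2)/R2 = (2.5 - 0)/60 = 0.04167 A
  P_R2 = I_R2² × R2 = (0.04167)² × 60 = 0.1042 W
Part 4:
  Power in each resistor, P = (ΔV)²/R:
    P_R1 = (15 - 2.5)²/300 = 0.5208 W
    P_R2 = (2.5 - 0)²/60 = 0.1042 W
  P_total = P_R1 + P_R2 = 0.625 W

Final answers:
1. V_1 = 2.5 V
2. I_R1 = 0.04167 A
3. P_R2 = 0.1042 W
4. P_total = 0.625 W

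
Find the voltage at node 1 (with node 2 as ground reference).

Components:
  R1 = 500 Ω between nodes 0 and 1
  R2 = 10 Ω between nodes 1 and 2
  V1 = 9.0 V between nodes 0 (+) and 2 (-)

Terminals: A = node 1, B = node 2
Nodal analysis, taking node 2 as the 0 V reference.
Source V1 fixes V_0 = 9 V.
KCL at each unknown node (sum of currents leaving = 0; resistances in Ω):
  Node 1: (V_1 - 9)/500 + (V_1 - 0)/10 = 0
Collecting terms: 0.102 × V_1 = 0.018  =>  V_1 = 0.1765 V
The requested potential is V_1 = 0.1765 V.

Final answer: V_1 = 0.1765 V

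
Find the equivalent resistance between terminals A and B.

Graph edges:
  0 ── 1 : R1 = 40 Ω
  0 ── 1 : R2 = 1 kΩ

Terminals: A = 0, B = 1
Reduce the network between node 0 (A) and node 1 (B) by series/parallel combination:
  Rp1 = R1 ‖ R2 (parallel, both between nodes 0 and 1) = 1/(1/40 + 1/1000) = 38.46 Ω
R_eq = 38.46 Ω

Final answer: 38.46 Ω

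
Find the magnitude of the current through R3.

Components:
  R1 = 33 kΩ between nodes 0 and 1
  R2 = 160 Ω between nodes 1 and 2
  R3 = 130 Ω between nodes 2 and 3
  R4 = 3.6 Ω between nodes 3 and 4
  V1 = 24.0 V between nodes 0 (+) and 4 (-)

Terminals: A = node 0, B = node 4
Nodal analysis, taking node 4 as the 0 V reference.
Source V1 fixes V_0 = 24 V.
KCL at each unknown node (sum of currents leaving = 0; resistances in Ω):
  Node 1: (V_1 - 24)/33000 + (V_1 - V_2)/160 = 0
  Node 2: (V_2 - V_1)/160 + (V_2 - V_3)/130 = 0
  Node 3: (V_3 - V_2)/130 + (V_3 - 0)/3.6 = 0
Collecting terms (coefficients in siemens):
  0.00628·V_1 - 0.00625·V_2 = 0.0007273
  0.01394·V_2 - 0.00625·V_1 - 0.007692·V_3 = 0
  0.2855·V_3 - 0.007692·V_2 = 0
Solving these 3 simultaneous equations (Gaussian elimination) gives:
  V_1 = 0.2116 V, V_2 = 0.09631 V, V_3 = 0.002595 V
I_R3 = (V_2 - V_3)/R3 = (0.09631 - 0.002595)/130 = 0.0007209 A
|I_R3| = 0.0007209 A

Final answer: |I_R3| = 0.0007209 A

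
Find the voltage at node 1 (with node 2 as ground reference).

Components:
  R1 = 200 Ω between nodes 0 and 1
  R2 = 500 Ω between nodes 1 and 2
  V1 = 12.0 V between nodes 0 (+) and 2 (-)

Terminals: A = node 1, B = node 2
Nodal analysis, taking node 2 as the 0 V reference.
Source V1 fixes V_0 = 12 V.
KCL at each unknown node (sum of currents leaving = 0; resistances in Ω):
  Node 1: (V_1 - 12)/200 + (V_1 - 0)/500 = 0
Collecting terms: 0.007 × V_1 = 0.06  =>  V_1 = 8.571 V
The requested potential is V_1 = 8.571 V.

Final answer: V_1 = 8.571 V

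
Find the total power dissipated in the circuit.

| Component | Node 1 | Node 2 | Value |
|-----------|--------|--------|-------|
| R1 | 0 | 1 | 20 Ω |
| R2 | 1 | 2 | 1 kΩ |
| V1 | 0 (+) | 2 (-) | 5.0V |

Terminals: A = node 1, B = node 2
Nodal analysis, taking node 2 as the 0 V reference.
Source V1 fixes V_0 = 5 V.
KCL at each unknown node (sum of currents leaving = 0; resistances in Ω):
  Node 1: (V_1 - 5)/20 + (V_1 - 0)/1000 = 0
Collecting terms: 0.051 × V_1 = 0.25  =>  V_1 = 4.902 V
Power in each resistor, P = (ΔV)²/R:
  P_R1 = (5 - 4.902)²/20 = 0.0004806 W
  P_R2 = (4.902 - 0)²/1000 = 0.02403 W
P_total = P_R1 + P_R2 = 0.02451 W

Final answer: 0.02451 W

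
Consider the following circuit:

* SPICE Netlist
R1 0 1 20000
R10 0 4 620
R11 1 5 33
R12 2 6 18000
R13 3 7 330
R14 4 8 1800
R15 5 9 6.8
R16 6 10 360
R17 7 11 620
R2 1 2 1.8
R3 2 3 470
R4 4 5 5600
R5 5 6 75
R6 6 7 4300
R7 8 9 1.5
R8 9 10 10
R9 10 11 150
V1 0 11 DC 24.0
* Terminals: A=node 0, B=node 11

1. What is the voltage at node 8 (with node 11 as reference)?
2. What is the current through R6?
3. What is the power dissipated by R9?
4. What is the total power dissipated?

Nodal analysis, taking node 11 as the 0 V reference.
Source V1 fixes V_0 = 24 V.
KCL at each unknown node (sum of currents leaving = 0; resistances in Ω):
  Node 1: (V_1 - 24)/20000 + (V_1 - V_2)/1.8 + (V_1 - V_5)/33 = 0
  Node 2: (V_2 - V_1)/1.8 + (V_2 - V_3)/470 + (V_2 - V_6)/18000 = 0
  Node 3: (V_3 - V_2)/470 + (V_3 - V_7)/330 = 0
  Node 4: (V_4 - V_5)/5600 + (V_4 - 24)/620 + (V_4 - V_8)/1800 = 0
  Node 5: (V_5 - V_4)/5600 + (V_5 - V_6)/75 + (V_5 - V_1)/33 + (V_5 - V_9)/6.8 = 0
  Node 6: (V_6 - V_5)/75 + (V_6 - V_7)/4300 + (V_6 - V_2)/18000 + (V_6 - V_10)/360 = 0
  Node 7: (V_7 - V_6)/4300 + (V_7 - V_3)/330 + (V_7 - 0)/620 = 0
  Node 8: (V_8 - V_9)/1.5 + (V_8 - V_4)/1800 = 0
  Node 9: (V_9 - V_8)/1.5 + (V_9 - V_10)/10 + (V_9 - V_5)/6.8 = 0
  Node 10: (V_10 - V_9)/10 + (V_10 - 0)/150 + (V_10 - V_6)/360 = 0
Collecting terms (coefficients in siemens):
  0.5859·V_1 - 0.5556·V_2 - 0.0303·V_5 = 0.0012
  0.5577·V_2 - 0.5556·V_1 - 0.002128·V_3 - 0.00005556·V_6 = 0
  0.005158·V_3 - 0.002128·V_2 - 0.00303·V_7 = 0
  0.002347·V_4 - 0.0001786·V_5 - 0.0005556·V_8 = 0.03871
  0.1909·V_5 - 0.0303·V_1 - 0.0001786·V_4 - 0.01333·V_6 - 0.1471·V_9 = 0
  0.0164·V_6 - 0.00005556·V_2 - 0.01333·V_5 - 0.0002326·V_7 - 0.002778·V_10 = 0
  0.004876·V_7 - 0.00303·V_3 - 0.0002326·V_6 = 0
  0.6672·V_8 - 0.0005556·V_4 - 0.6667·V_9 = 0
  0.9137·V_9 - 0.1471·V_5 - 0.6667·V_8 - 0.1·V_10 = 0
  0.1094·V_10 - 0.002778·V_6 - 0.1·V_9 = 0
Solving these 10 simultaneous equations (Gaussian elimination) gives:
  V_1 = 1.766 V, V_2 = 1.764 V, V_3 = 1.223 V, V_4 = 17.05 V
  V_5 = 1.768 V, V_6 = 1.734 V, V_7 = 0.8428 V, V_8 = 1.765 V
  V_9 = 1.753 V, V_10 = 1.645 V
Part 1:
  Read off the nodal solution: V_8 = 1.765 V
Part 2:
  I_R6 = (V_6 - V_7)/R6 = (1.734 - 0.8428)/4300 = 0.0002073 A
  Magnitude: I_R6 = 0.0002073 A
Part 3:
  I_R9 = (V_10 - V_11)/R9 = (1.645 - 0)/150 = 0.01097 A
  P_R9 = I_R9² × R9 = (0.01097)² × 150 = 0.01805 W
Part 4:
  Power in each resistor, P = (ΔV)²/R:
    P_R1 = (24 - 1.766)²/20000 = 0.02472 W
    P_R2 = (1.766 - 1.764)²/1.8 = 0.000002396 W
    P_R3 = (1.764 - 1.223)²/470 = 0.0006238 W
    P_R4 = (17.05 - 1.768)²/5600 = 0.04168 W
    P_R5 = (1.768 - 1.734)²/75 = 0.00001529 W
    P_R6 = (1.734 - 0.8428)²/4300 = 0.0001847 W
    P_R7 = (1.765 - 1.753)²/1.5 = 0.0001081 W
    P_R8 = (1.753 - 1.645)²/10 = 0.00115 W
    P_R9 = (1.645 - 0)²/150 = 0.01805 W
    P_R10 = (24 - 17.05)²/620 = 0.07801 W
    P_R11 = (1.766 - 1.768)²/33 = 0.00000005832 W
    P_R12 = (1.764 - 1.734)²/18000 = 0.00000005136 W
    P_R13 = (1.223 - 0.8428)²/330 = 0.000438 W
    P_R14 = (17.05 - 1.765)²/1800 = 0.1297 W
    P_R15 = (1.768 - 1.753)²/6.8 = 0.00003395 W
    P_R16 = (1.734 - 1.645)²/360 = 0.00002179 W
    P_R17 = (0.8428 - 0)²/620 = 0.001146 W
  P_total = P_R1 + P_R2 + P_R3 + P_R4 + P_R5 + P_R6 + P_R7 + P_R8 + P_R9 + P_R10 + P_R11 + P_R12 + P_R13 + P_R14 + P_R15 + P_R16 + P_R17 = 0.2959 W

Final answers:
1. V_8 = 1.765 V
2. I_R6 = 0.0002073 A
3. P_R9 = 0.01805 W
4. P_total = 0.2959 W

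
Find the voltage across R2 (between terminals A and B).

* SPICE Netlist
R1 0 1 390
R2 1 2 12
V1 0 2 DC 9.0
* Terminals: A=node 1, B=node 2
R1 and R2 are in series across V1 (node 0 → node 1 → node 2), and the output A–B is taken across R2, so this is a voltage divider.
Series current: I = V1/(R1 + R2) = 9/(390 + 12) = 9/402 = 0.02239 A
V_R2 = I × R2 = V1 × R2/(R1 + R2) = 9 × 12/402 = 0.2687 V

Final answer: 0.2687 V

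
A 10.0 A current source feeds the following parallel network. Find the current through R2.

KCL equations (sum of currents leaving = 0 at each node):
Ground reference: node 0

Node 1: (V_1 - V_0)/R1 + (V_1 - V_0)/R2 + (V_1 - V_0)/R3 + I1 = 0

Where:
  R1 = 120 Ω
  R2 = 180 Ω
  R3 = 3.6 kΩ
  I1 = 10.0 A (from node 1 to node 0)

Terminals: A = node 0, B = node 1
All resistors sit directly between nodes 0 and 1, so they are in parallel and share one voltage V; the full source current 10 A splits among them.
1/R_par = 1/120 + 1/180 + 1/3600 = 0.01417 S  =>  R_par = 70.59 Ω
V = I × R_par = 10 × 70.59 = 705.9 V
I_R2 = V/R2 = 705.9/180 = 3.922 A

Final answer: 3.922 A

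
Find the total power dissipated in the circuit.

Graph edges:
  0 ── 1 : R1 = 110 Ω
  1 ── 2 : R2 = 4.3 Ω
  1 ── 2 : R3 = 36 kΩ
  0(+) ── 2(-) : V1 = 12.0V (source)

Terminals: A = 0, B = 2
Nodal analysis, taking node 2 as the 0 V reference.
Source V1 fixes V_0 = 12 V.
KCL at each unknown node (sum of currents leaving = 0; resistances in Ω):
  Node 1: (V_1 - 12)/110 + (V_1 - 0)/4.3 + (V_1 - 0)/36000 = 0
Collecting terms: 0.2417 × V_1 = 0.1091  =>  V_1 = 0.4514 V
Power in each resistor, P = (ΔV)²/R:
  P_R1 = (12 - 0.4514)²/110 = 1.212 W
  P_R2 = (0.4514 - 0)²/4.3 = 0.04738 W
  P_R3 = (0.4514 - 0)²/36000 = 0.00000566 W
P_total = P_R1 + P_R2 + P_R3 = 1.26 W

Final answer: 1.26 W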